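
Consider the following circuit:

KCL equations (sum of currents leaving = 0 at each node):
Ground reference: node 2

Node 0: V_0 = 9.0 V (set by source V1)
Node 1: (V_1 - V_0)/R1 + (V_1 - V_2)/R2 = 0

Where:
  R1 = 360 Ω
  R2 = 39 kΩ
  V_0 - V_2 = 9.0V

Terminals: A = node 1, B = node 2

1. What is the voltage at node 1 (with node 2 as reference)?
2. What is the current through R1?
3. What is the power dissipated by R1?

Nodal analysis, taking node 2 as the 0 V reference.
Source V1 fixes V_0 = 9 V.
KCL at each unknown node (sum of currents leaving = 0; resistances in Ω):
  Node 1: (V_1 - 9)/360 + (V_1 - 0)/39000 = 0
Collecting terms: 0.002803 × V_1 = 0.025  =>  V_1 = 8.918 V
Part 1:
  Read off the nodal solution: V_1 = 8.918 V
Part 2:
  I_R1 = (V_0 - V_1)/R1 = (9 - 8.918)/360 = 0.0002287 A
  Magnitude: I_R1 = 0.0002287 A
Part 3:
  I_R1 = (V_0 - V_1)/R1 = (9 - 8.918)/360 = 0.0002287 A
  P_R1 = I_R1² × R1 = (0.0002287)² × 360 = 0.00001882 W

Final answers:
1. V_1 = 8.918 V
2. I_R1 = 0.0002287 A
3. P_R1 = 1.882e-05 W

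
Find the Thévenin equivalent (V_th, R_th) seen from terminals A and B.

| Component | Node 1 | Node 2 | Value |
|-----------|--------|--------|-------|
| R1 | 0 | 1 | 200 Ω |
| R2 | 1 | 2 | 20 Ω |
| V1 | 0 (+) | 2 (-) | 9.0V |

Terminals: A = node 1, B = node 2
Step 1 — V_th is the open-circuit voltage V_A - V_B (nothing connected across the terminals).
Nodal analysis, taking node 2 as the 0 V reference.
Source V1 fixes V_0 = 9 V.
KCL at each unknown node (sum of currents leaving = 0; resistances in Ω):
  Node 1: (V_1 - 9)/200 + (V_1 - 0)/20 = 0
Collecting terms: 0.055 × V_1 = 0.045  =>  V_1 = 0.8182 V
V_th = V_1 - V_2 = 0.8182 - 0 = 0.8182 V
Step 2 — R_th: zero the source — replace V1 by a short circuit (node 2 merges into node 0) — and find the resistance seen between A (node 1) and B (node 0).
Reduce the network between node 1 (A) and node 0 (B) by series/parallel combination:
  Rp1 = R1 ‖ R2 (parallel, both between nodes 0 and 1) = 1/(1/200 + 1/20) = 18.18 Ω
R_th = 18.18 Ω

Final answer: V_th = 0.8182 V, R_th = 18.18 Ω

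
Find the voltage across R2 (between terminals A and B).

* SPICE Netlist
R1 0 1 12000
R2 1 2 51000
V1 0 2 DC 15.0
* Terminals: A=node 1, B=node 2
R1 and R2 are in series across V1 (node 0 → node 1 → node 2), and the output A–B is taken across R2, so this is a voltage divider.
Series current: I = V1/(R1 + R2) = 15/(12000 + 51000) = 15/63000 = 0.0002381 A
V_R2 = I × R2 = V1 × R2/(R1 + R2) = 15 × 51000/63000 = 12.14 V

Final answer: 12.14 V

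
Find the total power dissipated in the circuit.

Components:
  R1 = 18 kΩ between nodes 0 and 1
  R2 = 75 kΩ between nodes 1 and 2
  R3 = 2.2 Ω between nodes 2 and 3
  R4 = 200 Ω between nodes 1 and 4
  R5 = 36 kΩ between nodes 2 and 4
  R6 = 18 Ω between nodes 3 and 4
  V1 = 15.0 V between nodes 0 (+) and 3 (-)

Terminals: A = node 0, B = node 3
Nodal analysis, taking node 3 as the 0 V reference.
Source V1 fixes V_0 = 15 V.
KCL at each unknown node (sum of currents leaving = 0; resistances in Ω):
  Node 1: (V_1 - 15)/18000 + (V_1 - V_2)/75000 + (V_1 - V_4)/200 = 0
  Node 2: (V_2 - V_1)/75000 + (V_2 - 0)/2.2 + (V_2 - V_4)/36000 = 0
  Node 4: (V_4 - V_1)/200 + (V_4 - V_2)/36000 + (V_4 - 0)/18 = 0
Collecting terms (coefficients in siemens):
  0.005069·V_1 - 0.00001333·V_2 - 0.005·V_4 = 0.0008333
  0.4546·V_2 - 0.00001333·V_1 - 0.00002778·V_4 = 0
  0.06058·V_4 - 0.005·V_1 - 0.00002778·V_2 = 0
Solving these 3 simultaneous equations (Gaussian elimination) gives:
  V_1 = 0.179 V, V_2 = 0.000006152 V, V_4 = 0.01477 V
Power in each resistor, P = (ΔV)²/R:
  P_R1 = (15 - 0.179)²/18000 = 0.0122 W
  P_R2 = (0.179 - 0.000006152)²/75000 = 0.000000427 W
  P_R3 = (0.000006152 - 0)²/2.2 = 0.0000000000172 W
  P_R4 = (0.179 - 0.01477)²/200 = 0.0001348 W
  P_R5 = (0.000006152 - 0.01477)²/36000 = 0.000000006055 W
  P_R6 = (0 - 0.01477)²/18 = 0.00001212 W
P_total = P_R1 + P_R2 + P_R3 + P_R4 + P_R5 + P_R6 = 0.01235 W

Final answer: 0.01235 W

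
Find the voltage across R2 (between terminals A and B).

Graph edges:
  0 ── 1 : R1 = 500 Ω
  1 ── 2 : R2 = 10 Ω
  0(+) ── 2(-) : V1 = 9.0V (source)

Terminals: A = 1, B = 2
R1 and R2 are in series across V1 (node 0 → node 1 → node 2), and the output A–B is taken across R2, so this is a voltage divider.
Series current: I = V1/(R1 + R2) = 9/(500 + 10) = 9/510 = 0.01765 A
V_R2 = I × R2 = V1 × R2/(R1 + R2) = 9 × 10/510 = 0.1765 V

Final answer: 0.1765 V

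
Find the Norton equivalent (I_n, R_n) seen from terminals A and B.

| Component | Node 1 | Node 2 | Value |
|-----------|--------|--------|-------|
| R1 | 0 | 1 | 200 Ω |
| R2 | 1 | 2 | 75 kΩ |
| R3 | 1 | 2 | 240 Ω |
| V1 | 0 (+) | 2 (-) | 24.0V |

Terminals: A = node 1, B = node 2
Find the Thévenin equivalent first; then I_n = V_th/R_th and R_n = R_th.
Step 1 — V_th is the open-circuit voltage V_A - V_B (nothing connected across the terminals).
Nodal analysis, taking node 2 as the 0 V reference.
Source V1 fixes V_0 = 24 V.
KCL at each unknown node (sum of currents leaving = 0; resistances in Ω):
  Node 1: (V_1 - 24)/200 + (V_1 - 0)/75000 + (V_1 - 0)/240 = 0
Collecting terms: 0.00918 × V_1 = 0.12  =>  V_1 = 13.07 V
V_th = V_1 - V_2 = 13.07 - 0 = 13.07 V
Step 2 — R_th: zero the source — replace V1 by a short circuit (node 2 merges into node 0) — and find the resistance seen between A (node 1) and B (node 0).
Reduce the network between node 1 (A) and node 0 (B) by series/parallel combination:
  Rp1 = R1 ‖ R2 ‖ R3 (parallel, all between nodes 0 and 1) = 1/(1/200 + 1/75000 + 1/240) = 108.9 Ω
R_th = 108.9 Ω
I_n = V_th/R_th = 13.07/108.9 = 0.12 A, and R_n = R_th = 108.9 Ω

Final answer: I_n = 0.12 A, R_n = 108.9 Ω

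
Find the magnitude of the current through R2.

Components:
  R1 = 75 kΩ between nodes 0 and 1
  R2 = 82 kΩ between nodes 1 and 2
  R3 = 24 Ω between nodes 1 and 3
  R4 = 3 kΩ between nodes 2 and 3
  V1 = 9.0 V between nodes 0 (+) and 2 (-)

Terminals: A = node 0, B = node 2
Nodal analysis, taking node 2 as the 0 V reference.
Source V1 fixes V_0 = 9 V.
KCL at each unknown node (sum of currents leaving = 0; resistances in Ω):
  Node 1: (V_1 - 9)/75000 + (V_1 - 0)/82000 + (V_1 - V_3)/24 = 0
  Node 3: (V_3 - V_1)/24 + (V_3 - 0)/3000 = 0
Collecting terms (coefficients in siemens):
  0.04169·V_1 - 0.04167·V_3 = 0.00012
  0.042·V_3 - 0.04167·V_1 = 0
Determinant D = (0.04169)(0.042) - (-0.04167)(-0.04167) = 0.00001496
V_1 = [(0.00012)(0.042) - (-0.04167)(0)]/D = 0.3369 V
V_3 = [(0.04169)(0) - (0.00012)(-0.04167)]/D = 0.3342 V
I_R2 = (V_1 - V_2)/R2 = (0.3369 - 0)/82000 = 0.000004108 A
|I_R2| = 0.000004108 A

Final answer: |I_R2| = 4.108e-06 A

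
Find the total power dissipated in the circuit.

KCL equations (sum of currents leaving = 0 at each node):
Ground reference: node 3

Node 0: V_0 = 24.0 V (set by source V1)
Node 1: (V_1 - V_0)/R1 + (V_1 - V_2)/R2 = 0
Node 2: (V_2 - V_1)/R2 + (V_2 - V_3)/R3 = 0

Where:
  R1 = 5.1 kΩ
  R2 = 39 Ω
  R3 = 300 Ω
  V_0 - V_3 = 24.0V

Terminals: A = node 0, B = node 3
Nodal analysis, taking node 3 as the 0 V reference.
Source V1 fixes V_0 = 24 V.
KCL at each unknown node (sum of currents leaving = 0; resistances in Ω):
  Node 1: (V_1 - 24)/5100 + (V_1 - V_2)/39 = 0
  Node 2: (V_2 - V_1)/39 + (V_2 - 0)/300 = 0
Collecting terms (coefficients in siemens):
  0.02584·V_1 - 0.02564·V_2 = 0.004706
  0.02897·V_2 - 0.02564·V_1 = 0
Determinant D = (0.02584)(0.02897) - (-0.02564)(-0.02564) = 0.00009115
V_1 = [(0.004706)(0.02897) - (-0.02564)(0)]/D = 1.496 V
V_2 = [(0.02584)(0) - (0.004706)(-0.02564)]/D = 1.324 V
Power in each resistor, P = (ΔV)²/R:
  P_R1 = (24 - 1.496)²/5100 = 0.0993 W
  P_R2 = (1.496 - 1.324)²/39 = 0.0007594 W
  P_R3 = (1.324 - 0)²/300 = 0.005841 W
P_total = P_R1 + P_R2 + P_R3 = 0.1059 W

Final answer: 0.1059 W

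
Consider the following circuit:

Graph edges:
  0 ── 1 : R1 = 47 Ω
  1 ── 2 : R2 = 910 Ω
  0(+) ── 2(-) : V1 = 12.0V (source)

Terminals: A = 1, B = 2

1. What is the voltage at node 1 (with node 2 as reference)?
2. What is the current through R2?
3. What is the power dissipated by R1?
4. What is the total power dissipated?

Nodal analysis, taking node 2 as the 0 V reference.
Source V1 fixes V_0 = 12 V.
KCL at each unknown node (sum of currents leaving = 0; resistances in Ω):
  Node 1: (V_1 - 12)/47 + (V_1 - 0)/910 = 0
Collecting terms: 0.02238 × V_1 = 0.2553  =>  V_1 = 11.41 V
Part 1:
  Read off the nodal solution: V_1 = 11.41 V
Part 2:
  I_R2 = (V_1 - V_2)/R2 = (11.41 - 0)/910 = 0.01254 A
  Magnitude: I_R2 = 0.01254 A
Part 3:
  I_R1 = (V_0 - V_1)/R1 = (12 - 11.41)/47 = 0.01254 A
  P_R1 = I_R1² × R1 = (0.01254)² × 47 = 0.00739 W
Part 4:
  Power in each resistor, P = (ΔV)²/R:
    P_R1 = (12 - 11.41)²/47 = 0.00739 W
    P_R2 = (11.41 - 0)²/910 = 0.1431 W
  P_total = P_R1 + P_R2 = 0.1505 W

Final answers:
1. V_1 = 11.41 V
2. I_R2 = 0.01254 A
3. P_R1 = 0.00739 W
4. P_total = 0.1505 W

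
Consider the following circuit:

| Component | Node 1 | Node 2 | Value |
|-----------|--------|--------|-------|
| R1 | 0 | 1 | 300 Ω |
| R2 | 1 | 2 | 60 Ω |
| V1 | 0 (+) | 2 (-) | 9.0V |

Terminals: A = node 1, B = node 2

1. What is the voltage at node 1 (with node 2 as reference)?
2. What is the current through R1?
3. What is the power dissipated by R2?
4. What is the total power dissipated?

Nodal analysis, taking node 2 as the 0 V reference.
Source V1 fixes V_0 = 9 V.
KCL at each unknown node (sum of currents leaving = 0; resistances in Ω):
  Node 1: (V_1 - 9)/300 + (V_1 - 0)/60 = 0
Collecting terms: 0.02 × V_1 = 0.03  =>  V_1 = 1.5 V
Part 1:
  Read off the nodal solution: V_1 = 1.5 V
Part 2:
  I_R1 = (V_0 - V_1)/R1 = (9 - 1.5)/300 = 0.025 A
  Magnitude: I_R1 = 0.025 A
Part 3:
  I_R2 = (V_1 - V_2)/R2 = (1.5 - 0)/60 = 0.025 A
  P_R2 = I_R2² × R2 = (0.025)² × 60 = 0.0375 W
Part 4:
  Power in each resistor, P = (ΔV)²/R:
    P_R1 = (9 - 1.5)²/300 = 0.1875 W
    P_R2 = (1.5 - 0)²/60 = 0.0375 W
  P_total = P_R1 + P_R2 = 0.225 W

Final answers:
1. V_1 = 1.5 V
2. I_R1 = 0.025 A
3. P_R2 = 0.0375 W
4. P_total = 0.225 W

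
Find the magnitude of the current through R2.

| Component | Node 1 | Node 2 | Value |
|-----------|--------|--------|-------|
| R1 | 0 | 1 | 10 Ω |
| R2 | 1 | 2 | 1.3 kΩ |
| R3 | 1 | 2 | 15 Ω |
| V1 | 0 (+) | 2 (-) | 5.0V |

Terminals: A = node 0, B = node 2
Nodal analysis, taking node 2 as the 0 V reference.
Source V1 fixes V_0 = 5 V.
KCL at each unknown node (sum of currents leaving = 0; resistances in Ω):
  Node 1: (V_1 - 5)/10 + (V_1 - 0)/1300 + (V_1 - 0)/15 = 0
Collecting terms: 0.1674 × V_1 = 0.5  =>  V_1 = 2.986 V
I_R2 = (V_1 - V_2)/R2 = (2.986 - 0)/1300 = 0.002297 A
|I_R2| = 0.002297 A

Final answer: |I_R2| = 0.002297 A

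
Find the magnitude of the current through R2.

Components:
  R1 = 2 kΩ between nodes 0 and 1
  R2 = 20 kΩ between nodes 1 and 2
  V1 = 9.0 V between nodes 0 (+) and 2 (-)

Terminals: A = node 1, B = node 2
Nodal analysis, taking node 2 as the 0 V reference.
Source V1 fixes V_0 = 9 V.
KCL at each unknown node (sum of currents leaving = 0; resistances in Ω):
  Node 1: (V_1 - 9)/2000 + (V_1 - 0)/20000 = 0
Collecting terms: 0.00055 × V_1 = 0.0045  =>  V_1 = 8.182 V
I_R2 = (V_1 - V_2)/R2 = (8.182 - 0)/20000 = 0.0004091 A
|I_R2| = 0.0004091 A

Final answer: |I_R2| = 0.0004091 A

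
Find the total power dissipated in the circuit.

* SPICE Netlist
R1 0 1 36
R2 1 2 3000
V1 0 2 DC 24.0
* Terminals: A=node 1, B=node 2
Nodal analysis, taking node 2 as the 0 V reference.
Source V1 fixes V_0 = 24 V.
KCL at each unknown node (sum of currents leaving = 0; resistances in Ω):
  Node 1: (V_1 - 24)/36 + (V_1 - 0)/3000 = 0
Collecting terms: 0.02811 × V_1 = 0.6667  =>  V_1 = 23.72 V
Power in each resistor, P = (ΔV)²/R:
  P_R1 = (24 - 23.72)²/36 = 0.00225 W
  P_R2 = (23.72 - 0)²/3000 = 0.1875 W
P_total = P_R1 + P_R2 = 0.1897 W

Final answer: 0.1897 W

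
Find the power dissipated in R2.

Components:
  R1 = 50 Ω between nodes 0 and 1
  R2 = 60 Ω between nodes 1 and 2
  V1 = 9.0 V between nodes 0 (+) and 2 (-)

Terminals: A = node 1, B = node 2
Nodal analysis, taking node 2 as the 0 V reference.
Source V1 fixes V_0 = 9 V.
KCL at each unknown node (sum of currents leaving = 0; resistances in Ω):
  Node 1: (V_1 - 9)/50 + (V_1 - 0)/60 = 0
Collecting terms: 0.03667 × V_1 = 0.18  =>  V_1 = 4.909 V
I_R2 = (V_1 - V_2)/R2 = (4.909 - 0)/60 = 0.08182 A
P_R2 = I_R2² × R2 = (0.08182)² × 60 = 0.4017 W

Final answer: 0.4017 W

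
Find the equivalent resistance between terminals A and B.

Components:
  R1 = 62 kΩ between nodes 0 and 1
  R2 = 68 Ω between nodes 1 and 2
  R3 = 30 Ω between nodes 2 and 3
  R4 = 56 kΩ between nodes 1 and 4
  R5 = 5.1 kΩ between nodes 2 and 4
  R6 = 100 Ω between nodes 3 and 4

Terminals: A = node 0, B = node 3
The network is not a plain series/parallel combination. Inject a 1 A test current into terminal A (node 0) and return it from terminal B (node 3); then R_eq = V_A / (1 A).
Nodal analysis, taking node 3 as the 0 V reference.
Current source I_test pushes 1 A into node 0 and draws it out of node 3.
KCL at each unknown node (sum of currents leaving = 0; resistances in Ω):
  Node 0: (V_0 - V_1)/62000 - 1 = 0
  Node 1: (V_1 - V_0)/62000 + (V_1 - V_2)/68 + (V_1 - V_4)/56000 = 0
  Node 2: (V_2 - V_1)/68 + (V_2 - 0)/30 + (V_2 - V_4)/5100 = 0
  Node 4: (V_4 - V_1)/56000 + (V_4 - V_2)/5100 + (V_4 - 0)/100 = 0
Collecting terms (coefficients in siemens):
  0.00001613·V_0 - 0.00001613·V_1 = 1
  0.01474·V_1 - 0.00001613·V_0 - 0.01471·V_2 - 0.00001786·V_4 = 0
  0.04824·V_2 - 0.01471·V_1 - 0.0001961·V_4 = 0
  0.01021·V_4 - 0.00001786·V_1 - 0.0001961·V_2 = 0
Solving these 4 simultaneous equations (Gaussian elimination) gives:
  V_0 = 62100 V, V_1 = 97.66 V, V_2 = 29.78 V, V_4 = 0.7424 V
R_eq = V_0 / 1 A = 62100 Ω = 62.1 kΩ

Final answer: 62.1 kΩ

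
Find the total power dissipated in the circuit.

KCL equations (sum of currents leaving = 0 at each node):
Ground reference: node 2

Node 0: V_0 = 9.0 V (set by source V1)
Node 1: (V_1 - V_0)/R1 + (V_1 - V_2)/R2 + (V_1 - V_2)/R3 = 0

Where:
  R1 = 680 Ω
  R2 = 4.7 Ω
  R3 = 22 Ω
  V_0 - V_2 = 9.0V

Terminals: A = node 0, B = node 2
Nodal analysis, taking node 2 as the 0 V reference.
Source V1 fixes V_0 = 9 V.
KCL at each unknown node (sum of currents leaving = 0; resistances in Ω):
  Node 1: (V_1 - 9)/680 + (V_1 - 0)/4.7 + (V_1 - 0)/22 = 0
Collecting terms: 0.2597 × V_1 = 0.01324  =>  V_1 = 0.05097 V
Power in each resistor, P = (ΔV)²/R:
  P_R1 = (9 - 0.05097)²/680 = 0.1178 W
  P_R2 = (0.05097 - 0)²/4.7 = 0.0005527 W
  P_R3 = (0.05097 - 0)²/22 = 0.0001181 W
P_total = P_R1 + P_R2 + P_R3 = 0.1184 W

Final answer: 0.1184 W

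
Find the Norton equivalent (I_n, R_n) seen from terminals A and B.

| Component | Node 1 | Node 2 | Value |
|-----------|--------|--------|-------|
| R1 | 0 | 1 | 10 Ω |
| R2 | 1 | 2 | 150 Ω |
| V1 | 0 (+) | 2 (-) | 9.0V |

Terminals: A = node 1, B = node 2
Find the Thévenin equivalent first; then I_n = V_th/R_th and R_n = R_th.
Step 1 — V_th is the open-circuit voltage V_A - V_B (nothing connected across the terminals).
Nodal analysis, taking node 2 as the 0 V reference.
Source V1 fixes V_0 = 9 V.
KCL at each unknown node (sum of currents leaving = 0; resistances in Ω):
  Node 1: (V_1 - 9)/10 + (V_1 - 0)/150 = 0
Collecting terms: 0.1067 × V_1 = 0.9  =>  V_1 = 8.438 V
V_th = V_1 - V_2 = 8.438 - 0 = 8.438 V
Step 2 — R_th: zero the source — replace V1 by a short circuit (node 2 merges into node 0) — and find the resistance seen between A (node 1) and B (node 0).
Reduce the network between node 1 (A) and node 0 (B) by series/parallel combination:
  Rp1 = R1 ‖ R2 (parallel, both between nodes 0 and 1) = 1/(1/10 + 1/150) = 9.375 Ω
R_th = 9.375 Ω
I_n = V_th/R_th = 8.438/9.375 = 0.9 A, and R_n = R_th = 9.375 Ω

Final answer: I_n = 0.9 A, R_n = 9.375 Ω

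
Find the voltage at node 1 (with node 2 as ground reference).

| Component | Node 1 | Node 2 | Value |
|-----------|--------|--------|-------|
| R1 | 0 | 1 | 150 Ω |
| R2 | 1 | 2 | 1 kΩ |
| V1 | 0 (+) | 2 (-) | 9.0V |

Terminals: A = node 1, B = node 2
Nodal analysis, taking node 2 as the 0 V reference.
Source V1 fixes V_0 = 9 V.
KCL at each unknown node (sum of currents leaving = 0; resistances in Ω):
  Node 1: (V_1 - 9)/150 + (V_1 - 0)/1000 = 0
Collecting terms: 0.007667 × V_1 = 0.06  =>  V_1 = 7.826 V
The requested potential is V_1 = 7.826 V.

Final answer: V_1 = 7.826 V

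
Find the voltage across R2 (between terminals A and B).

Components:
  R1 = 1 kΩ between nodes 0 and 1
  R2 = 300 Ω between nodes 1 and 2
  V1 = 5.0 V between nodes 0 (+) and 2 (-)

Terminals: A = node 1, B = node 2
R1 and R2 are in series across V1 (node 0 → node 1 → node 2), and the output A–B is taken across R2, so this is a voltage divider.
Series current: I = V1/(R1 + R2) = 5/(1000 + 300) = 5/1300 = 0.003846 A
V_R2 = I × R2 = V1 × R2/(R1 + R2) = 5 × 300/1300 = 1.154 V

Final answer: 1.154 V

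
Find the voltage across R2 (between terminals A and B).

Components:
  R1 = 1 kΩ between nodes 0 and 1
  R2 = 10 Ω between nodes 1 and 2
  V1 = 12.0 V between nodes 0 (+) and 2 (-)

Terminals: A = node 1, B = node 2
R1 and R2 are in series across V1 (node 0 → node 1 → node 2), and the output A–B is taken across R2, so this is a voltage divider.
Series current: I = V1/(R1 + R2) = 12/(1000 + 10) = 12/1010 = 0.01188 A
V_R2 = I × R2 = V1 × R2/(R1 + R2) = 12 × 10/1010 = 0.1188 V

Final answer: 0.1188 V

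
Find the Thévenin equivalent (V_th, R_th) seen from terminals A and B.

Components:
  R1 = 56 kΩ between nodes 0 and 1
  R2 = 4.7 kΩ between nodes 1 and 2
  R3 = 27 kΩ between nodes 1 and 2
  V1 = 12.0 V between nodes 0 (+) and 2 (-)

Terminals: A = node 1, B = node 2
Step 1 — V_th is the open-circuit voltage V_A - V_B (nothing connected across the terminals).
Nodal analysis, taking node 2 as the 0 V reference.
Source V1 fixes V_0 = 12 V.
KCL at each unknown node (sum of currents leaving = 0; resistances in Ω):
  Node 1: (V_1 - 12)/56000 + (V_1 - 0)/4700 + (V_1 - 0)/27000 = 0
Collecting terms: 0.0002677 × V_1 = 0.0002143  =>  V_1 = 0.8006 V
V_th = V_1 - V_2 = 0.8006 - 0 = 0.8006 V
Step 2 — R_th: zero the source — replace V1 by a short circuit (node 2 merges into node 0) — and find the resistance seen between A (node 1) and B (node 0).
Reduce the network between node 1 (A) and node 0 (B) by series/parallel combination:
  Rp1 = R1 ‖ R2 ‖ R3 (parallel, all between nodes 0 and 1) = 1/(1/56000 + 1/4700 + 1/27000) = 3736 Ω
R_th = 3.736 kΩ

Final answer: V_th = 0.8006 V, R_th = 3.736 kΩ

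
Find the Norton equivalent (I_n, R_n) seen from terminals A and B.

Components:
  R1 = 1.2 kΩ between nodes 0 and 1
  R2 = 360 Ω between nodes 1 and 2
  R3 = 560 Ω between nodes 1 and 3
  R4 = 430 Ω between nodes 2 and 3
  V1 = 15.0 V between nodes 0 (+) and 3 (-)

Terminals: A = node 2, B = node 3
Find the Thévenin equivalent first; then I_n = V_th/R_th and R_n = R_th.
Step 1 — V_th is the open-circuit voltage V_A - V_B (nothing connected across the terminals).
Nodal analysis, taking node 3 as the 0 V reference.
Source V1 fixes V_0 = 15 V.
KCL at each unknown node (sum of currents leaving = 0; resistances in Ω):
  Node 1: (V_1 - 15)/1200 + (V_1 - V_2)/360 + (V_1 - 0)/560 = 0
  Node 2: (V_2 - V_1)/360 + (V_2 - 0)/430 = 0
Collecting terms (coefficients in siemens):
  0.005397·V_1 - 0.002778·V_2 = 0.0125
  0.005103·V_2 - 0.002778·V_1 = 0
Determinant D = (0.005397)(0.005103) - (-0.002778)(-0.002778) = 0.00001983
V_1 = [(0.0125)(0.005103) - (-0.002778)(0)]/D = 3.218 V
V_2 = [(0.005397)(0) - (0.0125)(-0.002778)]/D = 1.751 V
V_th = V_2 - V_3 = 1.751 - 0 = 1.751 V
Step 2 — R_th: zero the source — replace V1 by a short circuit (node 3 merges into node 0) — and find the resistance seen between A (node 2) and B (node 0).
Reduce the network between node 2 (A) and node 0 (B) by series/parallel combination:
  Rp1 = R1 ‖ R3 (parallel, both between nodes 0 and 1) = 1/(1/1200 + 1/560) = 381.8 Ω
  Rs1 = R2 + Rp1 (series, joined only at node 1) = 360 + 381.8 = 741.8 Ω
  Rp2 = R4 ‖ Rs1 (parallel, both between nodes 0 and 2) = 1/(1/430 + 1/741.8) = 272.2 Ω
R_th = 272.2 Ω
I_n = V_th/R_th = 1.751/272.2 = 0.006434 A, and R_n = R_th = 272.2 Ω

Final answer: I_n = 0.006434 A, R_n = 272.2 Ω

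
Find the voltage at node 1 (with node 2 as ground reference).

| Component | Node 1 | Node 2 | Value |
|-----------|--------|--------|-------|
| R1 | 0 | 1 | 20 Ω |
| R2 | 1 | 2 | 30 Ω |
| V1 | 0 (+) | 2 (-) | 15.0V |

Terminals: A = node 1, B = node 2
Nodal analysis, taking node 2 as the 0 V reference.
Source V1 fixes V_0 = 15 V.
KCL at each unknown node (sum of currents leaving = 0; resistances in Ω):
  Node 1: (V_1 - 15)/20 + (V_1 - 0)/30 = 0
Collecting terms: 0.08333 × V_1 = 0.75  =>  V_1 = 9 V
The requested potential is V_1 = 9 V.

Final answer: V_1 = 9 V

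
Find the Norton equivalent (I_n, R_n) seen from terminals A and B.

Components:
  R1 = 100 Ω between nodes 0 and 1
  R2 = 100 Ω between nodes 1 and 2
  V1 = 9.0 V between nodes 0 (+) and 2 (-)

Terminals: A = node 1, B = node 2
Find the Thévenin equivalent first; then I_n = V_th/R_th and R_n = R_th.
Step 1 — V_th is the open-circuit voltage V_A - V_B (nothing connected across the terminals).
Nodal analysis, taking node 2 as the 0 V reference.
Source V1 fixes V_0 = 9 V.
KCL at each unknown node (sum of currents leaving = 0; resistances in Ω):
  Node 1: (V_1 - 9)/100 + (V_1 - 0)/100 = 0
Collecting terms: 0.02 × V_1 = 0.09  =>  V_1 = 4.5 V
V_th = V_1 - V_2 = 4.5 - 0 = 4.5 V
Step 2 — R_th: zero the source — replace V1 by a short circuit (node 2 merges into node 0) — and find the resistance seen between A (node 1) and B (node 0).
Reduce the network between node 1 (A) and node 0 (B) by series/parallel combination:
  Rp1 = R1 ‖ R2 (parallel, both between nodes 0 and 1) = 1/(1/100 + 1/100) = 50 Ω
R_th = 50 Ω
I_n = V_th/R_th = 4.5/50 = 0.09 A, and R_n = R_th = 50 Ω

Final answer: I_n = 0.09 A, R_n = 50 Ω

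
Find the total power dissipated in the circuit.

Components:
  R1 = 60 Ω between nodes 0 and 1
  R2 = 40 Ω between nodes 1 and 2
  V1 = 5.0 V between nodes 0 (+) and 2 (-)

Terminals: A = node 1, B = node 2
Nodal analysis, taking node 2 as the 0 V reference.
Source V1 fixes V_0 = 5 V.
KCL at each unknown node (sum of currents leaving = 0; resistances in Ω):
  Node 1: (V_1 - 5)/60 + (V_1 - 0)/40 = 0
Collecting terms: 0.04167 × V_1 = 0.08333  =>  V_1 = 2 V
Power in each resistor, P = (ΔV)²/R:
  P_R1 = (5 - 2)²/60 = 0.15 W
  P_R2 = (2 - 0)²/40 = 0.1 W
P_total = P_R1 + P_R2 = 0.25 W

Final answer: 0.25 W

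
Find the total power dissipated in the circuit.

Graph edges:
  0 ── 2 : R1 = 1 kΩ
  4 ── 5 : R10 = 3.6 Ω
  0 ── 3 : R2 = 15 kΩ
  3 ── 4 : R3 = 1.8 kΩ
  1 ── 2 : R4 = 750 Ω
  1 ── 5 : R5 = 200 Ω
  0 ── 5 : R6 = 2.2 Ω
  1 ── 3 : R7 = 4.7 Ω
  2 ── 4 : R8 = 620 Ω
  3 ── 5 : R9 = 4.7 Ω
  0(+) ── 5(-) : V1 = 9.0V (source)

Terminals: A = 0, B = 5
Nodal analysis, taking node 5 as the 0 V reference.
Source V1 fixes V_0 = 9 V.
KCL at each unknown node (sum of currents leaving = 0; resistances in Ω):
  Node 1: (V_1 - V_2)/750 + (V_1 - 0)/200 + (V_1 - V_3)/4.7 = 0
  Node 2: (V_2 - 9)/1000 + (V_2 - V_1)/750 + (V_2 - V_4)/620 = 0
  Node 3: (V_3 - 9)/15000 + (V_3 - V_4)/1800 + (V_3 - V_1)/4.7 + (V_3 - 0)/4.7 = 0
  Node 4: (V_4 - V_3)/1800 + (V_4 - V_2)/620 + (V_4 - 0)/3.6 = 0
Collecting terms (coefficients in siemens):
  0.2191·V_1 - 0.001333·V_2 - 0.2128·V_3 = 0
  0.003946·V_2 - 0.001333·V_1 - 0.001613·V_4 = 0.009
  0.4262·V_3 - 0.2128·V_1 - 0.0005556·V_4 = 0.0006
  0.2799·V_4 - 0.001613·V_2 - 0.0005556·V_3 = 0
Solving these 4 simultaneous equations (Gaussian elimination) gives:
  V_1 = 0.02981 V, V_2 = 2.296 V, V_3 = 0.01631 V, V_4 = 0.01326 V
Power in each resistor, P = (ΔV)²/R:
  P_R1 = (9 - 2.296)²/1000 = 0.04494 W
  P_R2 = (9 - 0.01631)²/15000 = 0.00538 W
  P_R3 = (0.01631 - 0.01326)²/1800 = 0.000000005159 W
  P_R4 = (0.02981 - 2.296)²/750 = 0.006848 W
  P_R5 = (0.02981 - 0)²/200 = 0.000004443 W
  P_R6 = (9 - 0)²/2.2 = 36.82 W
  P_R7 = (0.02981 - 0.01631)²/4.7 = 0.00003879 W
  P_R8 = (2.296 - 0.01326)²/620 = 0.008406 W
  P_R9 = (0.01631 - 0)²/4.7 = 0.00005659 W
  P_R10 = (0.01326 - 0)²/3.6 = 0.00004885 W
P_total = P_R1 + P_R2 + P_R3 + P_R4 + P_R5 + P_R6 + P_R7 + P_R8 + P_R9 + P_R10 = 36.88 W

Final answer: 36.88 W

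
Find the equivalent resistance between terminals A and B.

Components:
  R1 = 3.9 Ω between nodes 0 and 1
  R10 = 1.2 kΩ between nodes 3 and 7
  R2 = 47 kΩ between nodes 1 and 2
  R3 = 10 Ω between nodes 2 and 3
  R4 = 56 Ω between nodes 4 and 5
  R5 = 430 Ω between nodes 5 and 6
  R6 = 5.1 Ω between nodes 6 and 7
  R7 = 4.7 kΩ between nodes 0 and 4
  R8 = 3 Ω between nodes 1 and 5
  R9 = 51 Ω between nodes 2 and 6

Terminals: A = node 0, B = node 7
The network is not a plain series/parallel combination. Inject a 1 A test current into terminal A (node 0) and return it from terminal B (node 7); then R_eq = V_A / (1 A).
Nodal analysis, taking node 7 as the 0 V reference.
Current source I_test pushes 1 A into node 0 and draws it out of node 7.
KCL at each unknown node (sum of currents leaving = 0; resistances in Ω):
  Node 0: (V_0 - V_1)/3.9 + (V_0 - V_4)/4700 - 1 = 0
  Node 1: (V_1 - V_0)/3.9 + (V_1 - V_2)/47000 + (V_1 - V_5)/3 = 0
  Node 2: (V_2 - V_1)/47000 + (V_2 - V_3)/10 + (V_2 - V_6)/51 = 0
  Node 3: (V_3 - V_2)/10 + (V_3 - 0)/1200 = 0
  Node 4: (V_4 - V_0)/4700 + (V_4 - V_5)/56 = 0
  Node 5: (V_5 - V_1)/3 + (V_5 - V_4)/56 + (V_5 - V_6)/430 = 0
  Node 6: (V_6 - V_2)/51 + (V_6 - V_5)/430 + (V_6 - 0)/5.1 = 0
Collecting terms (coefficients in siemens):
  0.2566·V_0 - 0.2564·V_1 - 0.0002128·V_4 = 1
  0.5898·V_1 - 0.2564·V_0 - 0.00002128·V_2 - 0.3333·V_5 = 0
  0.1196·V_2 - 0.00002128·V_1 - 0.1·V_3 - 0.01961·V_6 = 0
  0.1008·V_3 - 0.1·V_2 = 0
  0.01807·V_4 - 0.0002128·V_0 - 0.01786·V_5 = 0
  0.3535·V_5 - 0.3333·V_1 - 0.01786·V_4 - 0.002326·V_6 = 0
  0.218·V_6 - 0.01961·V_2 - 0.002326·V_5 = 0
Solving these 7 simultaneous equations (Gaussian elimination) gives:
  V_0 = 438 V, V_1 = 434.1 V, V_2 = 5.319 V, V_3 = 5.275 V
  V_4 = 431.2 V, V_5 = 431.2 V, V_6 = 5.078 V
R_eq = V_0 / 1 A = 438 Ω

Final answer: 438 Ω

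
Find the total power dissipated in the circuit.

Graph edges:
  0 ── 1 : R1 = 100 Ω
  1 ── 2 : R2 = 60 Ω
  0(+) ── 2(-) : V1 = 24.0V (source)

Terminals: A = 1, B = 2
Nodal analysis, taking node 2 as the 0 V reference.
Source V1 fixes V_0 = 24 V.
KCL at each unknown node (sum of currents leaving = 0; resistances in Ω):
  Node 1: (V_1 - 24)/100 + (V_1 - 0)/60 = 0
Collecting terms: 0.02667 × V_1 = 0.24  =>  V_1 = 9 V
Power in each resistor, P = (ΔV)²/R:
  P_R1 = (24 - 9)²/100 = 2.25 W
  P_R2 = (9 - 0)²/60 = 1.35 W
P_total = P_R1 + P_R2 = 3.6 W

Final answer: 3.6 W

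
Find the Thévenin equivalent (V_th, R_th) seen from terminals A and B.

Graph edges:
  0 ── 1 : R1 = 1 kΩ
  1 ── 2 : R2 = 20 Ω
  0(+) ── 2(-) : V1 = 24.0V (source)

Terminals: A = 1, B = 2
Step 1 — V_th is the open-circuit voltage V_A - V_B (nothing connected across the terminals).
Nodal analysis, taking node 2 as the 0 V reference.
Source V1 fixes V_0 = 24 V.
KCL at each unknown node (sum of currents leaving = 0; resistances in Ω):
  Node 1: (V_1 - 24)/1000 + (V_1 - 0)/20 = 0
Collecting terms: 0.051 × V_1 = 0.024  =>  V_1 = 0.4706 V
V_th = V_1 - V_2 = 0.4706 - 0 = 0.4706 V
Step 2 — R_th: zero the source — replace V1 by a short circuit (node 2 merges into node 0) — and find the resistance seen between A (node 1) and B (node 0).
Reduce the network between node 1 (A) and node 0 (B) by series/parallel combination:
  Rp1 = R1 ‖ R2 (parallel, both between nodes 0 and 1) = 1/(1/1000 + 1/20) = 19.61 Ω
R_th = 19.61 Ω

Final answer: V_th = 0.4706 V, R_th = 19.61 Ω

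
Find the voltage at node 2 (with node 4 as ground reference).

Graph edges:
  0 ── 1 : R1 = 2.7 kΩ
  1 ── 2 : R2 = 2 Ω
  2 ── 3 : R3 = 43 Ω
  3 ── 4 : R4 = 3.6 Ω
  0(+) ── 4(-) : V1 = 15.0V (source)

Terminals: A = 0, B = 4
Nodal analysis, taking node 4 as the 0 V reference.
Source V1 fixes V_0 = 15 V.
KCL at each unknown node (sum of currents leaving = 0; resistances in Ω):
  Node 1: (V_1 - 15)/2700 + (V_1 - V_2)/2 = 0
  Node 2: (V_2 - V_1)/2 + (V_2 - V_3)/43 = 0
  Node 3: (V_3 - V_2)/43 + (V_3 - 0)/3.6 = 0
Collecting terms (coefficients in siemens):
  0.5004·V_1 - 0.5·V_2 = 0.005556
  0.5233·V_2 - 0.5·V_1 - 0.02326·V_3 = 0
  0.301·V_3 - 0.02326·V_2 = 0
Solving these 3 simultaneous equations (Gaussian elimination) gives:
  V_1 = 0.2652 V, V_2 = 0.2543 V, V_3 = 0.01965 V
The requested potential is V_2 = 0.2543 V.

Final answer: V_2 = 0.2543 V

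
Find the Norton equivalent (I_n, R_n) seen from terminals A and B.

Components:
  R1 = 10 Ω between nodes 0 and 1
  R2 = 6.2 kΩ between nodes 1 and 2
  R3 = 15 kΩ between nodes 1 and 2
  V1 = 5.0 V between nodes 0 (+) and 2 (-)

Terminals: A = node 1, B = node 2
Find the Thévenin equivalent first; then I_n = V_th/R_th and R_n = R_th.
Step 1 — V_th is the open-circuit voltage V_A - V_B (nothing connected across the terminals).
Nodal analysis, taking node 2 as the 0 V reference.
Source V1 fixes V_0 = 5 V.
KCL at each unknown node (sum of currents leaving = 0; resistances in Ω):
  Node 1: (V_1 - 5)/10 + (V_1 - 0)/6200 + (V_1 - 0)/15000 = 0
Collecting terms: 0.1002 × V_1 = 0.5  =>  V_1 = 4.989 V
V_th = V_1 - V_2 = 4.989 - 0 = 4.989 V
Step 2 — R_th: zero the source — replace V1 by a short circuit (node 2 merges into node 0) — and find the resistance seen between A (node 1) and B (node 0).
Reduce the network between node 1 (A) and node 0 (B) by series/parallel combination:
  Rp1 = R1 ‖ R2 ‖ R3 (parallel, all between nodes 0 and 1) = 1/(1/10 + 1/6200 + 1/15000) = 9.977 Ω
R_th = 9.977 Ω
I_n = V_th/R_th = 4.989/9.977 = 0.5 A, and R_n = R_th = 9.977 Ω

Final answer: I_n = 0.5 A, R_n = 9.977 Ω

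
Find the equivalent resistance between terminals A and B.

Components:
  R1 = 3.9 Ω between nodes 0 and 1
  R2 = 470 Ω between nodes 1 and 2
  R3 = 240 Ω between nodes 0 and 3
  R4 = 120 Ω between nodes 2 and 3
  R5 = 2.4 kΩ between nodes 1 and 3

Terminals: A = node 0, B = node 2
The network is not a plain series/parallel combination. Inject a 1 A test current into terminal A (node 0) and return it from terminal B (node 2); then R_eq = V_A / (1 A).
Nodal analysis, taking node 2 as the 0 V reference.
Current source I_test pushes 1 A into node 0 and draws it out of node 2.
KCL at each unknown node (sum of currents leaving = 0; resistances in Ω):
  Node 0: (V_0 - V_1)/3.9 + (V_0 - V_3)/240 - 1 = 0
  Node 1: (V_1 - V_0)/3.9 + (V_1 - 0)/470 + (V_1 - V_3)/2400 = 0
  Node 3: (V_3 - V_0)/240 + (V_3 - V_1)/2400 + (V_3 - 0)/120 = 0
Collecting terms (coefficients in siemens):
  0.2606·V_0 - 0.2564·V_1 - 0.004167·V_3 = 1
  0.259·V_1 - 0.2564·V_0 - 0.0004167·V_3 = 0
  0.01292·V_3 - 0.004167·V_0 - 0.0004167·V_1 = 0
Solving these 3 simultaneous equations (Gaussian elimination) gives:
  V_0 = 197.5 V, V_1 = 195.7 V, V_3 = 70.03 V
R_eq = V_0 / 1 A = 197.5 Ω

Final answer: 197.5 Ω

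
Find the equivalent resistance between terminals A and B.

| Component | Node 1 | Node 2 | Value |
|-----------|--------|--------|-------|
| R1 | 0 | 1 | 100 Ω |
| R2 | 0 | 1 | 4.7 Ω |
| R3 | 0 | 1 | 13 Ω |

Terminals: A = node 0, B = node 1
Reduce the network between node 0 (A) and node 1 (B) by series/parallel combination:
  Rp1 = R1 ‖ R2 ‖ R3 (parallel, all between nodes 0 and 1) = 1/(1/100 + 1/4.7 + 1/13) = 3.337 Ω
R_eq = 3.337 Ω

Final answer: 3.337 Ω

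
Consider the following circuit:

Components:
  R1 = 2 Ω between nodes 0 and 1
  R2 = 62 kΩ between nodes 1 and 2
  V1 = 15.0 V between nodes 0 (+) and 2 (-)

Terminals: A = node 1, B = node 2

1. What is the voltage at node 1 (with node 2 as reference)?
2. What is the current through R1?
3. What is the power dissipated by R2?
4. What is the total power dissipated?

Nodal analysis, taking node 2 as the 0 V reference.
Source V1 fixes V_0 = 15 V.
KCL at each unknown node (sum of currents leaving = 0; resistances in Ω):
  Node 1: (V_1 - 15)/2 + (V_1 - 0)/62000 = 0
Collecting terms: 0.5 × V_1 = 7.5  =>  V_1 = 15 V
Part 1:
  Read off the nodal solution: V_1 = 15 V
Part 2:
  I_R1 = (V_0 - V_1)/R1 = (15 - 15)/2 = 0.0002419 A
  Magnitude: I_R1 = 0.0002419 A
Part 3:
  I_R2 = (V_1 - V_2)/R2 = (15 - 0)/62000 = 0.0002419 A
  P_R2 = I_R2² × R2 = (0.0002419)² × 62000 = 0.003629 W
Part 4:
  Power in each resistor, P = (ΔV)²/R:
    P_R1 = (15 - 15)²/2 = 0.0000001171 W
    P_R2 = (15 - 0)²/62000 = 0.003629 W
  P_total = P_R1 + P_R2 = 0.003629 W

Final answers:
1. V_1 = 15 V
2. I_R1 = 0.0002419 A
3. P_R2 = 0.003629 W
4. P_total = 0.003629 W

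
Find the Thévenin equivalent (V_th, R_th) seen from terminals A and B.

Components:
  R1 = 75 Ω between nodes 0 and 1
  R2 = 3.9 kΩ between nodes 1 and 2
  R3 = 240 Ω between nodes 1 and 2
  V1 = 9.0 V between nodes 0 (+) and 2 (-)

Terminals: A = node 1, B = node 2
Step 1 — V_th is the open-circuit voltage V_A - V_B (nothing connected across the terminals).
Nodal analysis, taking node 2 as the 0 V reference.
Source V1 fixes V_0 = 9 V.
KCL at each unknown node (sum of currents leaving = 0; resistances in Ω):
  Node 1: (V_1 - 9)/75 + (V_1 - 0)/3900 + (V_1 - 0)/240 = 0
Collecting terms: 0.01776 × V_1 = 0.12  =>  V_1 = 6.758 V
V_th = V_1 - V_2 = 6.758 - 0 = 6.758 V
Step 2 — R_th: zero the source — replace V1 by a short circuit (node 2 merges into node 0) — and find the resistance seen between A (node 1) and B (node 0).
Reduce the network between node 1 (A) and node 0 (B) by series/parallel combination:
  Rp1 = R1 ‖ R2 ‖ R3 (parallel, all between nodes 0 and 1) = 1/(1/75 + 1/3900 + 1/240) = 56.32 Ω
R_th = 56.32 Ω

Final answer: V_th = 6.758 V, R_th = 56.32 Ω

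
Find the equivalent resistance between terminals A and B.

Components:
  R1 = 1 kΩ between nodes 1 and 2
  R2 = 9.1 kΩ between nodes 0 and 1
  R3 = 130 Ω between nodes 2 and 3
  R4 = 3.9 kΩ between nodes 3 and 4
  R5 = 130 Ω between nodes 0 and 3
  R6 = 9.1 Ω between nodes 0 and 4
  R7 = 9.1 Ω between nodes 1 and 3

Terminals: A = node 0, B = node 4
Reduce the network between node 0 (A) and node 4 (B) by series/parallel combination:
  Rs1 = R1 + R3 (series, joined only at node 2) = 1000 + 130 = 1130 Ω
  Rp1 = R7 ‖ Rs1 (parallel, both between nodes 1 and 3) = 1/(1/9.1 + 1/1130) = 9.027 Ω
  Rs2 = R2 + Rp1 (series, joined only at node 1) = 9100 + 9.027 = 9109 Ω
  Rp2 = R5 ‖ Rs2 (parallel, both between nodes 0 and 3) = 1/(1/130 + 1/9109) = 128.2 Ω
  Rs3 = R4 + Rp2 (series, joined only at node 3) = 3900 + 128.2 = 4028 Ω
  Rp3 = R6 ‖ Rs3 (parallel, both between nodes 0 and 4) = 1/(1/9.1 + 1/4028) = 9.079 Ω
R_eq = 9.079 Ω

Final answer: 9.079 Ω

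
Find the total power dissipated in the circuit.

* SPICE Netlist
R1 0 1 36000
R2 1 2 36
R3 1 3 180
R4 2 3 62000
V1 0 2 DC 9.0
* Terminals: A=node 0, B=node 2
Nodal analysis, taking node 2 as the 0 V reference.
Source V1 fixes V_0 = 9 V.
KCL at each unknown node (sum of currents leaving = 0; resistances in Ω):
  Node 1: (V_1 - 9)/36000 + (V_1 - 0)/36 + (V_1 - V_3)/180 = 0
  Node 3: (V_3 - V_1)/180 + (V_3 - 0)/62000 = 0
Collecting terms (coefficients in siemens):
  0.03336·V_1 - 0.005556·V_3 = 0.00025
  0.005572·V_3 - 0.005556·V_1 = 0
Determinant D = (0.03336)(0.005572) - (-0.005556)(-0.005556) = 0.000155
V_1 = [(0.00025)(0.005572) - (-0.005556)(0)]/D = 0.008986 V
V_3 = [(0.03336)(0) - (0.00025)(-0.005556)]/D = 0.00896 V
Power in each resistor, P = (ΔV)²/R:
  P_R1 = (9 - 0.008986)²/36000 = 0.002246 W
  P_R2 = (0.008986 - 0)²/36 = 0.000002243 W
  P_R3 = (0.008986 - 0.00896)²/180 = 0.000000000003759 W
  P_R4 = (0 - 0.00896)²/62000 = 0.000000001295 W
P_total = P_R1 + P_R2 + P_R3 + P_R4 = 0.002248 W

Final answer: 0.002248 W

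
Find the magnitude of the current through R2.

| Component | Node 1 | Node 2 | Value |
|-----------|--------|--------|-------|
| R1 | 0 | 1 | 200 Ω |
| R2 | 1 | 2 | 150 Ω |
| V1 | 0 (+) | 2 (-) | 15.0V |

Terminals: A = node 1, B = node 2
Nodal analysis, taking node 2 as the 0 V reference.
Source V1 fixes V_0 = 15 V.
KCL at each unknown node (sum of currents leaving = 0; resistances in Ω):
  Node 1: (V_1 - 15)/200 + (V_1 - 0)/150 = 0
Collecting terms: 0.01167 × V_1 = 0.075  =>  V_1 = 6.429 V
I_R2 = (V_1 - V_2)/R2 = (6.429 - 0)/150 = 0.04286 A
|I_R2| = 0.04286 A

Final answer: |I_R2| = 0.04286 A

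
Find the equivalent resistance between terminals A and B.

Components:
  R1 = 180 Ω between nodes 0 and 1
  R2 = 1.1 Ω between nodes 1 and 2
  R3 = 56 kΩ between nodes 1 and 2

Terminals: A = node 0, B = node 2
Reduce the network between node 0 (A) and node 2 (B) by series/parallel combination:
  Rp1 = R2 ‖ R3 (parallel, both between nodes 1 and 2) = 1/(1/1.1 + 1/56000) = 1.1 Ω
  Rs1 = R1 + Rp1 (series, joined only at node 1) = 180 + 1.1 = 181.1 Ω
R_eq = 181.1 Ω

Final answer: 181.1 Ω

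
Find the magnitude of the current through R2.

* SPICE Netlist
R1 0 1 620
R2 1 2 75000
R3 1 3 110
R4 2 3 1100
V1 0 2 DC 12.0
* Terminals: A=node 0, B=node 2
Nodal analysis, taking node 2 as the 0 V reference.
Source V1 fixes V_0 = 12 V.
KCL at each unknown node (sum of currents leaving = 0; resistances in Ω):
  Node 1: (V_1 - 12)/620 + (V_1 - 0)/75000 + (V_1 - V_3)/110 = 0
  Node 3: (V_3 - V_1)/110 + (V_3 - 0)/1100 = 0
Collecting terms (coefficients in siemens):
  0.01072·V_1 - 0.009091·V_3 = 0.01935
  0.01·V_3 - 0.009091·V_1 = 0
Determinant D = (0.01072)(0.01) - (-0.009091)(-0.009091) = 0.00002453
V_1 = [(0.01935)(0.01) - (-0.009091)(0)]/D = 7.891 V
V_3 = [(0.01072)(0) - (0.01935)(-0.009091)]/D = 7.174 V
I_R2 = (V_1 - V_2)/R2 = (7.891 - 0)/75000 = 0.0001052 A
|I_R2| = 0.0001052 A

Final answer: |I_R2| = 0.0001052 A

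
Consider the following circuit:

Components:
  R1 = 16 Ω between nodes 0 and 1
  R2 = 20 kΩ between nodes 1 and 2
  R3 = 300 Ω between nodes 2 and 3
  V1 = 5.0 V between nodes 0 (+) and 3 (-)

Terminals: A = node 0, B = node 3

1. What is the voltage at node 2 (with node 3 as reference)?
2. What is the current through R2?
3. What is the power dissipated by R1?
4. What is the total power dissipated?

Nodal analysis, taking node 3 as the 0 V reference.
Source V1 fixes V_0 = 5 V.
KCL at each unknown node (sum of currents leaving = 0; resistances in Ω):
  Node 1: (V_1 - 5)/16 + (V_1 - V_2)/20000 = 0
  Node 2: (V_2 - V_1)/20000 + (V_2 - 0)/300 = 0
Collecting terms (coefficients in siemens):
  0.06255·V_1 - 0.00005·V_2 = 0.3125
  0.003383·V_2 - 0.00005·V_1 = 0
Determinant D = (0.06255)(0.003383) - (-0.00005)(-0.00005) = 0.0002116
V_1 = [(0.3125)(0.003383) - (-0.00005)(0)]/D = 4.996 V
V_2 = [(0.06255)(0) - (0.3125)(-0.00005)]/D = 0.07383 V
Part 1:
  Read off the nodal solution: V_2 = 0.07383 V
Part 2:
  I_R2 = (V_1 - V_2)/R2 = (4.996 - 0.07383)/20000 = 0.0002461 A
  Magnitude: I_R2 = 0.0002461 A
Part 3:
  I_R1 = (V_0 - V_1)/R1 = (5 - 4.996)/16 = 0.0002461 A
  P_R1 = I_R1² × R1 = (0.0002461)² × 16 = 0.0000009691 W
Part 4:
  Power in each resistor, P = (ΔV)²/R:
    P_R1 = (5 - 4.996)²/16 = 0.0000009691 W
    P_R2 = (4.996 - 0.07383)²/20000 = 0.001211 W
    P_R3 = (0.07383 - 0)²/300 = 0.00001817 W
  P_total = P_R1 + P_R2 + P_R3 = 0.001231 W

Final answers:
1. V_2 = 0.07383 V
2. I_R2 = 0.0002461 A
3. P_R1 = 9.691e-07 W
4. P_total = 0.001231 W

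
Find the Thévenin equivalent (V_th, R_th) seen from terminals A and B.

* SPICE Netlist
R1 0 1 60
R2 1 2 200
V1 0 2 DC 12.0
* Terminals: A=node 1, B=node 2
Step 1 — V_th is the open-circuit voltage V_A - V_B (nothing connected across the terminals).
Nodal analysis, taking node 2 as the 0 V reference.
Source V1 fixes V_0 = 12 V.
KCL at each unknown node (sum of currents leaving = 0; resistances in Ω):
  Node 1: (V_1 - 12)/60 + (V_1 - 0)/200 = 0
Collecting terms: 0.02167 × V_1 = 0.2  =>  V_1 = 9.231 V
V_th = V_1 - V_2 = 9.231 - 0 = 9.231 V
Step 2 — R_th: zero the source — replace V1 by a short circuit (node 2 merges into node 0) — and find the resistance seen between A (node 1) and B (node 0).
Reduce the network between node 1 (A) and node 0 (B) by series/parallel combination:
  Rp1 = R1 ‖ R2 (parallel, both between nodes 0 and 1) = 1/(1/60 + 1/200) = 46.15 Ω
R_th = 46.15 Ω

Final answer: V_th = 9.231 V, R_th = 46.15 Ω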